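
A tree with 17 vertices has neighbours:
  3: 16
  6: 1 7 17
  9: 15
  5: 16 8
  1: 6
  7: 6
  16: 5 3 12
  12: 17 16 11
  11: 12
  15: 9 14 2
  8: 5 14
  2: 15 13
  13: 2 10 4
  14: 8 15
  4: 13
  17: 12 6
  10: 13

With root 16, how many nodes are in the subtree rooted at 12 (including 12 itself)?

6

Descendants of 12 (including itself): 12, 17, 11, 6, 1, 7. That's 6.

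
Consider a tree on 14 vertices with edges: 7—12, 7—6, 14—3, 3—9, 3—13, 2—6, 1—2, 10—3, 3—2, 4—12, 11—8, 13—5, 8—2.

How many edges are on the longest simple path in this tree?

7

Starting from 4, a farthest node is 5 at distance 7.
One longest path: 4 – 12 – 7 – 6 – 2 – 3 – 13 – 5.
So the diameter is 7.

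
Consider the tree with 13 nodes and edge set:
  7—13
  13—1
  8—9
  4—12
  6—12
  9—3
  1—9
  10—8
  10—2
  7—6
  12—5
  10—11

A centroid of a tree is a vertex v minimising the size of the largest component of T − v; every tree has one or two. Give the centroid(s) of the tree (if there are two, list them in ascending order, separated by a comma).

1

If 1 is removed the pieces have sizes 6, 6, all ≤ ⌊13/2⌋ = 6.
No neighbour of 1 does as well, so 1 is the unique centroid.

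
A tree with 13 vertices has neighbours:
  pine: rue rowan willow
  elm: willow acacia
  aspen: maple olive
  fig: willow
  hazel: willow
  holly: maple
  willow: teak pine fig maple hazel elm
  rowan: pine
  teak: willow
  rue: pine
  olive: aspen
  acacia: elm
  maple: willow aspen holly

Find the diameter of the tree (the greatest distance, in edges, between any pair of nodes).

A longest path is olive–aspen–maple–willow–elm–acacia, with 5 edges.

5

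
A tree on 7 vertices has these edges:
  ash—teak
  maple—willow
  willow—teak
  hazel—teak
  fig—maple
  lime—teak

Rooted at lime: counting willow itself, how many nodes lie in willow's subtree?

willow's subtree: {willow, maple, fig}, size 3.

3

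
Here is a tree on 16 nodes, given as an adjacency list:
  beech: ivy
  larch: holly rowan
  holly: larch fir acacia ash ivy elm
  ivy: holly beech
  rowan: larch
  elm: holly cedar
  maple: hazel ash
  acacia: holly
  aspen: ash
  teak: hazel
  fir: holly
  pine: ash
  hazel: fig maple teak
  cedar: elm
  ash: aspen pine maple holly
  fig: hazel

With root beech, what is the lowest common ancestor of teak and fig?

Ancestors of teak (toward the root): teak, hazel, maple, ash, holly, ivy, beech.
Ancestors of fig: fig, hazel, maple, ash, holly, ivy, beech.
The deepest node appearing in both lists is hazel.

hazel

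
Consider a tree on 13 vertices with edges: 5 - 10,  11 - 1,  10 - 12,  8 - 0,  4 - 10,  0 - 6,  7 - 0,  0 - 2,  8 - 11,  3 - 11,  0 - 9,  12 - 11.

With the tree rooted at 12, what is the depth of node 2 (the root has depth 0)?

4

Climbing from 2 to the root: 2 – 0 – 8 – 11 – 12. That's 4 steps.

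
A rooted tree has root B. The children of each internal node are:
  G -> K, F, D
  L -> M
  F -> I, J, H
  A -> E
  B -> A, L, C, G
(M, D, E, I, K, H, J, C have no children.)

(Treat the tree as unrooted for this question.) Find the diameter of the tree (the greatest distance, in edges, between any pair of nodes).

Starting from E, a farthest node is I at distance 5.
One longest path: E - A - B - G - F - I.
So the diameter is 5.

5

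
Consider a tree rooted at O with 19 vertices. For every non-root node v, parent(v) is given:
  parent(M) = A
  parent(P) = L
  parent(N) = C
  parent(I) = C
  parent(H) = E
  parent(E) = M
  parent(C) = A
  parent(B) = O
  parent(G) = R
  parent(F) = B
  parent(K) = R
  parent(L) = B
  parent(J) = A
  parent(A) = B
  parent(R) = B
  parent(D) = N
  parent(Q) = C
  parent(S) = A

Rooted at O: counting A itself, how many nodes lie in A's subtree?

A's subtree: {A, M, S, C, J, E, N, Q, I, H, D}, size 11.

11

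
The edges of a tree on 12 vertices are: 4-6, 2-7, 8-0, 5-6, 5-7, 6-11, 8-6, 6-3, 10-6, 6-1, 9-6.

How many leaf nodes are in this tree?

8

Exactly 8 nodes have a single neighbour: 0, 1, 2, 3, 4, 9, 10, 11.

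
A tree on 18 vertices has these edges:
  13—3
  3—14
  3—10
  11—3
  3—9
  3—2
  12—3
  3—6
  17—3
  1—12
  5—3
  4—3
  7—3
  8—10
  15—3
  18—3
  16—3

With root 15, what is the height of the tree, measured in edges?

3

1 sits deepest: 15-3-12-1 — 3 edges from the root.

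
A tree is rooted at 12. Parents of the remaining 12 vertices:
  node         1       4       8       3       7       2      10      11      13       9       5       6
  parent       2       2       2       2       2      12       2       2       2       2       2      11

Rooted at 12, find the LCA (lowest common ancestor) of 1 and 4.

2

1's ancestor chain is 1, 2, 12 and 4's is 4, 2, 12; they first meet at 2.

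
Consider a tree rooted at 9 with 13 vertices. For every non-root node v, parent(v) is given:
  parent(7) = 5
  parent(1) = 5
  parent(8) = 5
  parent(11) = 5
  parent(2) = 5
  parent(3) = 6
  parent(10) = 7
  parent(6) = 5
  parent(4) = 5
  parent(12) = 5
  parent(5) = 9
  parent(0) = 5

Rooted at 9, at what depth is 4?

2

9–5–4 — 2 edges.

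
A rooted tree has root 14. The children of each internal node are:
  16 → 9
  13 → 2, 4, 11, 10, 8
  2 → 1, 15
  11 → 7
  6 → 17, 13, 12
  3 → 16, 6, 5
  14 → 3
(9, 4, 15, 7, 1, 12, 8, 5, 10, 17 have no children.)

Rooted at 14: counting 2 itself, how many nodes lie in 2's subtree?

3

The subtree rooted at 2 contains: 2, 15, 1 — 3 nodes.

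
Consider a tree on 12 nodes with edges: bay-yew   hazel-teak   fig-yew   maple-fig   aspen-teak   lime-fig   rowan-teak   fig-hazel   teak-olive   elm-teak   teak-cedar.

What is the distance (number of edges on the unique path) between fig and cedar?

Walking from fig: fig–hazel–teak–cedar. Length 3.

3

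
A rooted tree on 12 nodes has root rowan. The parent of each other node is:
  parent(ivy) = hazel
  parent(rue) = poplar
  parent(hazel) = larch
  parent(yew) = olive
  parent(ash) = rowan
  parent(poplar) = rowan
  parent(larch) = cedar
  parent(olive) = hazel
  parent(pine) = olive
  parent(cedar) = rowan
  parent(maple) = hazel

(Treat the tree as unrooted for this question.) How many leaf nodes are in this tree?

6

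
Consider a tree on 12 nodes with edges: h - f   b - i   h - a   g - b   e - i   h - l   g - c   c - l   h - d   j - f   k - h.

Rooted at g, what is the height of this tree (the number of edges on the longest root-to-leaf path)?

The longest root-to-leaf path is g – c – l – h – f – j (5 edges).

5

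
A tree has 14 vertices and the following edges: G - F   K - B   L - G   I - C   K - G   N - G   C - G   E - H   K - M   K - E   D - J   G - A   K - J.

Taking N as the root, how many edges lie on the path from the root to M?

3

Climbing from M to the root: M–K–G–N. That's 3 steps.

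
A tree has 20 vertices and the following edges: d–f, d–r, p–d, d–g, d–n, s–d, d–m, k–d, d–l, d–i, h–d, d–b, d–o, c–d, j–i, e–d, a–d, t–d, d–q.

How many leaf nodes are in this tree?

18

Degree-1 nodes: a, b, c, e, f, g, h, j, k, l, m, n, o, p, q, r, s, t — 18 of them.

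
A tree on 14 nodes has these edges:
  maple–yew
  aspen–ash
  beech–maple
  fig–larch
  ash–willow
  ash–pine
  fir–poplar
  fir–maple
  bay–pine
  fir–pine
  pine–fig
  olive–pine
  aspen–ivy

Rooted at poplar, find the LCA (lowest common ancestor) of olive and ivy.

pine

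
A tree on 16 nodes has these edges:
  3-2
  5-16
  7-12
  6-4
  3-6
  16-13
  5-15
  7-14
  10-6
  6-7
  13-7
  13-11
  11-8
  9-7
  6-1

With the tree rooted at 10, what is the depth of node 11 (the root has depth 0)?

4

10 – 6 – 7 – 13 – 11 — 4 edges.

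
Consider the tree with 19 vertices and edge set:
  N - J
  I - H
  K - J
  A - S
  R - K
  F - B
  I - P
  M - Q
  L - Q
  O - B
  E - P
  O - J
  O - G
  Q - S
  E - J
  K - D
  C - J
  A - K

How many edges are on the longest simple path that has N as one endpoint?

6

The node farthest from N is L (M also at distance 6), via N-J-K-A-S-Q-L — 6 edges.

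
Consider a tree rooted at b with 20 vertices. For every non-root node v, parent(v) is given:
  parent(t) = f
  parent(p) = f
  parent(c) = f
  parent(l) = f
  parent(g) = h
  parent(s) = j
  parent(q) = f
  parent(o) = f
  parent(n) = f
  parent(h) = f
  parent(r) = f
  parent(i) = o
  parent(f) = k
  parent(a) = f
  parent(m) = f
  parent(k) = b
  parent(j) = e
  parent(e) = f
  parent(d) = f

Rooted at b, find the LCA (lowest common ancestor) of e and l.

f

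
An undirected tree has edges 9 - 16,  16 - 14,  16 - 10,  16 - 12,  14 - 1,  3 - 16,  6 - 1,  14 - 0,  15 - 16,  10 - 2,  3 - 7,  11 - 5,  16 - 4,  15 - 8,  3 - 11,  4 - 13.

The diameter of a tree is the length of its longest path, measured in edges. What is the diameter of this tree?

6

Starting from 6, a farthest node is 5 at distance 6.
One longest path: 6-1-14-16-3-11-5.
So the diameter is 6.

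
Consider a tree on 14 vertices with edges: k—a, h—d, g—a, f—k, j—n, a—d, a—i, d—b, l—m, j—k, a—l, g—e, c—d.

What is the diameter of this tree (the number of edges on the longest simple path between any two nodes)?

A longest path is h - d - a - k - j - n, with 5 edges.

5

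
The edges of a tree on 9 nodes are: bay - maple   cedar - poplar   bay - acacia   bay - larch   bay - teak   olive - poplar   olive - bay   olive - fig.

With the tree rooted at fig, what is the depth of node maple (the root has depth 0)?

Climbing from maple to the root: maple → bay → olive → fig. That's 3 steps.

3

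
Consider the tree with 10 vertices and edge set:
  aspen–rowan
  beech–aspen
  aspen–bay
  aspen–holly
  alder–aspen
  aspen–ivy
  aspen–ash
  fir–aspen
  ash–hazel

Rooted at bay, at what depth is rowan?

2

Path from bay to rowan: bay–aspen–rowan, which has 2 edges.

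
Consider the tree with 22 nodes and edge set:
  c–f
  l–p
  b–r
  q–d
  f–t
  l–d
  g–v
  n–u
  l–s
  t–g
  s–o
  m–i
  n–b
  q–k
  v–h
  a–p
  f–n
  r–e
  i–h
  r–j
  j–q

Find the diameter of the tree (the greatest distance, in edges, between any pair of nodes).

Starting from m, a farthest node is o at distance 15.
One longest path: m – i – h – v – g – t – f – n – b – r – j – q – d – l – s – o.
So the diameter is 15.

15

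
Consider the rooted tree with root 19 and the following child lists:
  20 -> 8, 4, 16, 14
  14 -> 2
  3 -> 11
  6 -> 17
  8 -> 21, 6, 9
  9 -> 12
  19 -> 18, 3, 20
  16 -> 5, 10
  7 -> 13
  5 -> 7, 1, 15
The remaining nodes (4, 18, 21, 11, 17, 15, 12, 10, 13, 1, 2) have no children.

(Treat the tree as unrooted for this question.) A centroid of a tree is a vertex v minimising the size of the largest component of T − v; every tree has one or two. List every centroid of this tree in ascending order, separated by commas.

If 20 is removed the pieces have sizes 7, 6, 4, 2, 1, all ≤ ⌊21/2⌋ = 10.
No neighbour of 20 does as well, so 20 is the unique centroid.

20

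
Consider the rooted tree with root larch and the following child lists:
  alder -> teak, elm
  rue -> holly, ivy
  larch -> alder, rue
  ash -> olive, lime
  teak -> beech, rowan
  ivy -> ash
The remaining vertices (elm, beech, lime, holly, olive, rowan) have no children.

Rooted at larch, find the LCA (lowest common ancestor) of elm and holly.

larch

Ancestors of elm (toward the root): elm, alder, larch.
Ancestors of holly: holly, rue, larch.
The deepest node appearing in both lists is larch.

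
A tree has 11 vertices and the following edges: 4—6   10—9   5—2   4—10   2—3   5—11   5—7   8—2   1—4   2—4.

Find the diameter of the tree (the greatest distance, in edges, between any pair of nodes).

BFS from 7 reaches 9 last, at distance 5; BFS from 9 confirms no node is farther.
Path: 7-5-2-4-10-9.

5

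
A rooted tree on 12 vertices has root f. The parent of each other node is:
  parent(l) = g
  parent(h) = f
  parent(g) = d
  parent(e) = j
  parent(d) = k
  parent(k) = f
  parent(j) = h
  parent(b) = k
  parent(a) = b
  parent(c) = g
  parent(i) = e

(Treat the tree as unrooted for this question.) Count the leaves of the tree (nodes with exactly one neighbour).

Exactly 4 nodes have a single neighbour: a, c, i, l.

4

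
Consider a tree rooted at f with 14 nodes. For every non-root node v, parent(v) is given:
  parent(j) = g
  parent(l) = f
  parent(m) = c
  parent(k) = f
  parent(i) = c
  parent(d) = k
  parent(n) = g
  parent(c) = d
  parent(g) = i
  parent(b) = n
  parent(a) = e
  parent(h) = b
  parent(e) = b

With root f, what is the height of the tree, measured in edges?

9

a sits deepest: f–k–d–c–i–g–n–b–e–a — 9 edges from the root.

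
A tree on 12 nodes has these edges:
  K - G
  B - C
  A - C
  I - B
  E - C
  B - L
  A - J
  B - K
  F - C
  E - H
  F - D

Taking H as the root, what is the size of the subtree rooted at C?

Descendants of C (including itself): C, B, A, F, K, I, L, J, D, G. That's 10.

10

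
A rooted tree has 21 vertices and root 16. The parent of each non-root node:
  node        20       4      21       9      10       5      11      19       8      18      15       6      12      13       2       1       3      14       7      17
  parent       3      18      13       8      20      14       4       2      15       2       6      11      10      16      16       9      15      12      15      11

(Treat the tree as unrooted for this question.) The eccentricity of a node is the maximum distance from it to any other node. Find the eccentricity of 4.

9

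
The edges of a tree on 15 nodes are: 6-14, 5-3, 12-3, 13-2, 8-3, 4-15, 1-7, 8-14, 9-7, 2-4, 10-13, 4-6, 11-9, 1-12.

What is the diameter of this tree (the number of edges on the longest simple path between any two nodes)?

12

A longest path is 10 - 13 - 2 - 4 - 6 - 14 - 8 - 3 - 12 - 1 - 7 - 9 - 11, with 12 edges.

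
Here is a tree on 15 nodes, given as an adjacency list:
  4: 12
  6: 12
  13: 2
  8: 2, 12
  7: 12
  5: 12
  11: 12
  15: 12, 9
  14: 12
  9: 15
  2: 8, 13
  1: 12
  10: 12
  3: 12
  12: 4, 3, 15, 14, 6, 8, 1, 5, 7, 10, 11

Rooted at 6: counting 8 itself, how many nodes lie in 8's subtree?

8's subtree: {8, 2, 13}, size 3.

3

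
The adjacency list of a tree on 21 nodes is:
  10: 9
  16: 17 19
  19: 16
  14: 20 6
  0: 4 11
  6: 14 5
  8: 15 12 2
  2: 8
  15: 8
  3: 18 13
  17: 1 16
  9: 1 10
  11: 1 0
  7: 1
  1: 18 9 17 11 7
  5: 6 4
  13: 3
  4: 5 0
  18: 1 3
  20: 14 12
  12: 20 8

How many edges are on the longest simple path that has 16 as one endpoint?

Distances from 16 peak at 12, attained at 15 (2 also at distance 12).
16 – 17 – 1 – 11 – 0 – 4 – 5 – 6 – 14 – 20 – 12 – 8 – 15

12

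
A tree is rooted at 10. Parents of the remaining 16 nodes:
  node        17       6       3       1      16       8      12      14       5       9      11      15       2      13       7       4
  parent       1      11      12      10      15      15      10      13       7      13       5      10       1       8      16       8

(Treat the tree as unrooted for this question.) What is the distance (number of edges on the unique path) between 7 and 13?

Walking from 7: 7–16–15–8–13. Length 4.

4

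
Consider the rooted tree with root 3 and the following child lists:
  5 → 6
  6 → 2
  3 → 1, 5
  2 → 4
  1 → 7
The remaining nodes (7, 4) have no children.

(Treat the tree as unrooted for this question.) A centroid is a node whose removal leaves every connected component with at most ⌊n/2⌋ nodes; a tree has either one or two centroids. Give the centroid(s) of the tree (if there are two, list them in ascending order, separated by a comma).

5

If 5 is removed the pieces have sizes 3, 3, all ≤ ⌊7/2⌋ = 3.
No neighbour of 5 does as well, so 5 is the unique centroid.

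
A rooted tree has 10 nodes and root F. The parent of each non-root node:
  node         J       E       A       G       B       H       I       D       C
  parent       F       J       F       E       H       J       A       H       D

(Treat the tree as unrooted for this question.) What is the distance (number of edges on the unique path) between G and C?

The path is G - E - J - H - D - C, which has 5 edges.

5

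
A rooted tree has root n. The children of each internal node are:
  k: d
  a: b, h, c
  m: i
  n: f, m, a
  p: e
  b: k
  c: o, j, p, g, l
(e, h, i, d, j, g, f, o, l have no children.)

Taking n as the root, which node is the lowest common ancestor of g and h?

a

g's ancestor chain is g, c, a, n and h's is h, a, n; they first meet at a.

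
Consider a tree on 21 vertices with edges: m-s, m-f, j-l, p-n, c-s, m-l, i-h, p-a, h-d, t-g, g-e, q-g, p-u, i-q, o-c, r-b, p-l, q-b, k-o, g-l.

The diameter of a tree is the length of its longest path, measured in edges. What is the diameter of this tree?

A longest path is d - h - i - q - g - l - m - s - c - o - k, with 10 edges.

10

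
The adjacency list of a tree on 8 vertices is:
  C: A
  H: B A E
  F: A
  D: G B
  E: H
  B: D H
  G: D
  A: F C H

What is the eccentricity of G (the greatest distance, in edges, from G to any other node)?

5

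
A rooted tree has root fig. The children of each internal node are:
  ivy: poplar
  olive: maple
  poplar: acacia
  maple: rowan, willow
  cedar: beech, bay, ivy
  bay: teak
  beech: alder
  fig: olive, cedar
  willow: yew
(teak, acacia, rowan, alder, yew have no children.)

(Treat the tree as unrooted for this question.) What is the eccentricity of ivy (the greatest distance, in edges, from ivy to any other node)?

6

The node farthest from ivy is yew, via ivy–cedar–fig–olive–maple–willow–yew — 6 edges.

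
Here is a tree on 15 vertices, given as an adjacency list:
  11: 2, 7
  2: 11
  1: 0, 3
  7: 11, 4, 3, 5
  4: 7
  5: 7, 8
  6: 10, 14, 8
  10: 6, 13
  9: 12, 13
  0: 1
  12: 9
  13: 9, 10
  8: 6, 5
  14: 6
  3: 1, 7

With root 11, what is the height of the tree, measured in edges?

8

A deepest node is 12, reached by 11–7–5–8–6–10–13–9–12.
That path has 8 edges, so the height is 8.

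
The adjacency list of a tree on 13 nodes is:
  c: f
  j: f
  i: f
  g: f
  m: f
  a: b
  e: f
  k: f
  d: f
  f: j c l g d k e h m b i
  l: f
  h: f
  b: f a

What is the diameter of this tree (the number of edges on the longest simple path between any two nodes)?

3

BFS from a reaches l last, at distance 3; BFS from l confirms no node is farther.
Path: a – b – f – l.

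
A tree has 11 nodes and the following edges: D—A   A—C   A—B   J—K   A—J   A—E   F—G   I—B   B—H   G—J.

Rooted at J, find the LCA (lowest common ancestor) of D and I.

A

D's ancestor chain is D, A, J and I's is I, B, A, J; they first meet at A.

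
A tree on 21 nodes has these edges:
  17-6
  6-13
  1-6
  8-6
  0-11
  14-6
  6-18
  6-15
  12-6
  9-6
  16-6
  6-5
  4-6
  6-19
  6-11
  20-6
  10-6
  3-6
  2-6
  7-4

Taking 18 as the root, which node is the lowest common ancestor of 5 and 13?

5's ancestor chain is 5, 6, 18 and 13's is 13, 6, 18; they first meet at 6.

6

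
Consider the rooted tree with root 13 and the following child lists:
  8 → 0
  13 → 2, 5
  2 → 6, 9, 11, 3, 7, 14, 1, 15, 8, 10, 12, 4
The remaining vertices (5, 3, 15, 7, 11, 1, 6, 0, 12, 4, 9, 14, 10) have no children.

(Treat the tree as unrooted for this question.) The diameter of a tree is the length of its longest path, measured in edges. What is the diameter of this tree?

BFS from 5 reaches 0 last, at distance 4; BFS from 0 confirms no node is farther.
Path: 5–13–2–8–0.

4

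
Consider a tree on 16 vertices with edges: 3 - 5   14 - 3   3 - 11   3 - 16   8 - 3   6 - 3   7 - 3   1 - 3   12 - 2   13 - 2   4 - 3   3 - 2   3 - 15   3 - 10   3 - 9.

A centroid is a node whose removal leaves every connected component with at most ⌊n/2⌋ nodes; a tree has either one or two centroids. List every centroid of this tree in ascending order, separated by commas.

If 3 is removed the pieces have sizes 3, 1, 1, 1, 1, 1, 1, 1, 1, 1, 1, 1, 1, all ≤ ⌊16/2⌋ = 8.
Every other node leaves some component of size > 8, so the centroid is unique.

3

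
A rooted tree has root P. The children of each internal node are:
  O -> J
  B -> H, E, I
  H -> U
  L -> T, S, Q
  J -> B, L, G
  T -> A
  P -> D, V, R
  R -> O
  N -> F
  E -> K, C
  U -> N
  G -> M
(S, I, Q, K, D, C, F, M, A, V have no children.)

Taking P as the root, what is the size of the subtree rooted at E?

3

E's subtree: {E, K, C}, size 3.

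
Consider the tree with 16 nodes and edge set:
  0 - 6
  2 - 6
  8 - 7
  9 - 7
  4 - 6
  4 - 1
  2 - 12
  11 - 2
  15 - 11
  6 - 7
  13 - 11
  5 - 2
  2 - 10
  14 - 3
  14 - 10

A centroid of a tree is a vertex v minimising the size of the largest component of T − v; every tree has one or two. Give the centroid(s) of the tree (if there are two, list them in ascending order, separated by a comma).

If 2 is removed the pieces have sizes 7, 3, 3, 1, 1, all ≤ ⌊16/2⌋ = 8.
Every other node leaves some component of size > 8, so the centroid is unique.

2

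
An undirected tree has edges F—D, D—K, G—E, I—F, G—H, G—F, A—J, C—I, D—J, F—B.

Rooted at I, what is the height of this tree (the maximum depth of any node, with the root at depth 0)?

4

A deepest node is A, reached by I-F-D-J-A.
That path has 4 edges, so the height is 4.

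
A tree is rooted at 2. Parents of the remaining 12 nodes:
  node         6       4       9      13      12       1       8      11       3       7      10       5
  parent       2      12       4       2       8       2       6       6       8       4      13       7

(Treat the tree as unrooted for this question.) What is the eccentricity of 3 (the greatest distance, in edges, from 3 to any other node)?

5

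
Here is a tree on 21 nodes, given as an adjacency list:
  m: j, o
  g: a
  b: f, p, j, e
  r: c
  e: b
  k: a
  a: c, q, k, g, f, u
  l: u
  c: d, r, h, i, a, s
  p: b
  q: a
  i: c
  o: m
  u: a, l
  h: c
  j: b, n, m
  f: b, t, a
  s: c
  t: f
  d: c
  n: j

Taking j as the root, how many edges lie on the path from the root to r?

5

j – b – f – a – c – r — 5 edges.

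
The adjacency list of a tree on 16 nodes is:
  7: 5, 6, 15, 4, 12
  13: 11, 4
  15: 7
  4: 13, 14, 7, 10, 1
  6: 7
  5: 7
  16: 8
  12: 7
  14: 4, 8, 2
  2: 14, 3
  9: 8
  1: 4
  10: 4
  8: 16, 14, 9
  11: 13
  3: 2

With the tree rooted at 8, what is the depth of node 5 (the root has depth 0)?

4

Climbing from 5 to the root: 5 → 7 → 4 → 14 → 8. That's 4 steps.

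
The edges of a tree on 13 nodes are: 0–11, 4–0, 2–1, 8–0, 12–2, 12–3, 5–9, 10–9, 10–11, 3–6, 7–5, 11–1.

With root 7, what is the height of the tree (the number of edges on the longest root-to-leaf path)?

A deepest node is 6, reached by 7 – 5 – 9 – 10 – 11 – 1 – 2 – 12 – 3 – 6.
That path has 9 edges, so the height is 9.

9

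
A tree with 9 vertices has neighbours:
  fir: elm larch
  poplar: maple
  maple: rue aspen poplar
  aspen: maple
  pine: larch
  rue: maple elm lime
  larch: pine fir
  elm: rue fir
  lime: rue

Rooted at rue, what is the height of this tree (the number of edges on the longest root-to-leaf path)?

4

The longest root-to-leaf path is rue–elm–fir–larch–pine (4 edges).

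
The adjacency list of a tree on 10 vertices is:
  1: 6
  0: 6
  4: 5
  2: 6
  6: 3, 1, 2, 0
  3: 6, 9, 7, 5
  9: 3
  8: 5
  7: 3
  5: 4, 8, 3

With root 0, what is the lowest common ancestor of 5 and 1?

Path 5→root: 5 3 6 0; path 1→root: 1 6 0.
First common node: 6.

6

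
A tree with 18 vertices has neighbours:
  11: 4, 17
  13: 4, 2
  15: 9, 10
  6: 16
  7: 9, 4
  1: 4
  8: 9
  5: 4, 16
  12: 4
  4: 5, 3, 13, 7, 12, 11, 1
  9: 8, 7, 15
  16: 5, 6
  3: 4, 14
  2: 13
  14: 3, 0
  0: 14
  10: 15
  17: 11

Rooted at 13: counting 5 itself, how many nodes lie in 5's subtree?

3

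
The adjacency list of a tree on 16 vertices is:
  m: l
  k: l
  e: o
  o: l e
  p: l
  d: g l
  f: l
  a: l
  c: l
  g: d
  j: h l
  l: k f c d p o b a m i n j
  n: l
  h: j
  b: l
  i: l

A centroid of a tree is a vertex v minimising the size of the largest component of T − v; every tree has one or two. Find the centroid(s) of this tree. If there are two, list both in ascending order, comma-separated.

Delete l: the remaining components have sizes 2, 2, 2, 1, 1, 1, 1, 1, 1, 1, 1, 1. Max 2 ≤ 8, so l is a centroid.
No neighbour of l does as well, so l is the unique centroid.

l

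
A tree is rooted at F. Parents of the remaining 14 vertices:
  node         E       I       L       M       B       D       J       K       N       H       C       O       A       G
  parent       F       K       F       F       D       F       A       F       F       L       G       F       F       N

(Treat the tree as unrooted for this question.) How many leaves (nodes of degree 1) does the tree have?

Exactly 8 nodes have a single neighbour: B, C, E, H, I, J, M, O.

8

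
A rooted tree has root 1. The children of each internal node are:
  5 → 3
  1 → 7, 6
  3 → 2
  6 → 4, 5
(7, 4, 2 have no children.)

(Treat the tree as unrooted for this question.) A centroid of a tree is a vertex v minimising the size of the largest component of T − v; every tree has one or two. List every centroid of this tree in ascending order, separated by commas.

6

Removing 6 splits the tree into components of sizes 3, 2, 1; the largest is 3 ≤ ⌊7/2⌋ = 3.
Every other node leaves some component of size > 3, so the centroid is unique.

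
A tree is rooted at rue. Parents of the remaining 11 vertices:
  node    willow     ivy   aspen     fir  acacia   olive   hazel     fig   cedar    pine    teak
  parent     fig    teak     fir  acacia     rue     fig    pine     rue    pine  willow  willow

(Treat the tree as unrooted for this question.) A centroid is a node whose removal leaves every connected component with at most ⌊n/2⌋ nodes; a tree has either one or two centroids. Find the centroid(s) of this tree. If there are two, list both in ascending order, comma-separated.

fig, willow

Removing willow splits the tree into components of sizes 6, 3, 2; the largest is 6 ≤ ⌊12/2⌋ = 6.
Its neighbour fig also leaves a largest component of size 6, so both are centroids.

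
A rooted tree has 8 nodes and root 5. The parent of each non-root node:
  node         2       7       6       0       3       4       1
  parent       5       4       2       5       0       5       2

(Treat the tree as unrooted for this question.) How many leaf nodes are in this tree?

4

Degree-1 nodes: 1, 3, 6, 7 — 4 of them.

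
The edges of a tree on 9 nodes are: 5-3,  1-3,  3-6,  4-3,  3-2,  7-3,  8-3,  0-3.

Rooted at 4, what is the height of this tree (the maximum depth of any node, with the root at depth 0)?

0 sits deepest: 4–3–0 — 2 edges from the root.

2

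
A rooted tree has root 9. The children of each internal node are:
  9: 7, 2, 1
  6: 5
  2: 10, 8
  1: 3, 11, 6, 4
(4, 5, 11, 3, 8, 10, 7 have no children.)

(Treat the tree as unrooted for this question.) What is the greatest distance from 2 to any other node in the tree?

4

A farthest node from 2 is 5.
The path 2–9–1–6–5 has 4 edges.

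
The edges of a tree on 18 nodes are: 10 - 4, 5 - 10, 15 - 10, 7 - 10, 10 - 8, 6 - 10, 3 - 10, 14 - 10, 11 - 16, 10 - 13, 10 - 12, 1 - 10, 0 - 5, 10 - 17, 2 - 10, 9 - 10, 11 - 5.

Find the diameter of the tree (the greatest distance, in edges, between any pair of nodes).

A longest path is 16–11–5–10–15, with 4 edges.

4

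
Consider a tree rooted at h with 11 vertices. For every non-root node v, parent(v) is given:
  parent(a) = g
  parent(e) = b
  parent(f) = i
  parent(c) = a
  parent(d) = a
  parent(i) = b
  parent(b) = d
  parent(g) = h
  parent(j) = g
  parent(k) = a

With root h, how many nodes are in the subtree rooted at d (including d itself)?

d's subtree: {d, b, i, e, f}, size 5.

5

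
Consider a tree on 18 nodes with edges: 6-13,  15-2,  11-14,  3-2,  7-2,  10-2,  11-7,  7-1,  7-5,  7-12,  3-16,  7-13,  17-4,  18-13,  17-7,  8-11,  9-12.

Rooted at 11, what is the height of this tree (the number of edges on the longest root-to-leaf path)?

4

The longest root-to-leaf path is 11-7-2-3-16 (4 edges).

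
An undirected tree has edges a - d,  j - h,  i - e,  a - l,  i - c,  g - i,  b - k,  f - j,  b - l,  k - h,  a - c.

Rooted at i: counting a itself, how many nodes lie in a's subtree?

8

Descendants of a (including itself): a, d, l, b, k, h, j, f. That's 8.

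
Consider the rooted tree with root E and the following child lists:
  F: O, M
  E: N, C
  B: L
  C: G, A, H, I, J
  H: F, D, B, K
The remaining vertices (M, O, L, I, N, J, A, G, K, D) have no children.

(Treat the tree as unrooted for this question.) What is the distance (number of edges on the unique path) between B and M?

B – H – F – M: 3 edges.

3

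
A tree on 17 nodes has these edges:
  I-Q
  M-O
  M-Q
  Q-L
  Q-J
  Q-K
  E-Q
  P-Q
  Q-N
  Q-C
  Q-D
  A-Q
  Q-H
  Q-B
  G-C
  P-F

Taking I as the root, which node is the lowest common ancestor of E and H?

Path E→root: E Q I; path H→root: H Q I.
First common node: Q.

Q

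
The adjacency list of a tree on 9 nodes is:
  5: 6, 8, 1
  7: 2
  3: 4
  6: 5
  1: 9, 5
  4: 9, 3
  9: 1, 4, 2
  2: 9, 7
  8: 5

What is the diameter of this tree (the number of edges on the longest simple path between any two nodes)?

BFS from 3 reaches 6 last, at distance 5; BFS from 6 confirms no node is farther.
Path: 3-4-9-1-5-6.

5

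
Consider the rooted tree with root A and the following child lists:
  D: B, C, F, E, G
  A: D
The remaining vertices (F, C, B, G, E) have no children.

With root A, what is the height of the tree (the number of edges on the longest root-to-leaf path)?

2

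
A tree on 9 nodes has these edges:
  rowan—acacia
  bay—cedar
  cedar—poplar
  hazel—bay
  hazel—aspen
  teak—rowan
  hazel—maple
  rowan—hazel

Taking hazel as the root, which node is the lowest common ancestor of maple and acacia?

Ancestors of maple (toward the root): maple, hazel.
Ancestors of acacia: acacia, rowan, hazel.
The deepest node appearing in both lists is hazel.

hazel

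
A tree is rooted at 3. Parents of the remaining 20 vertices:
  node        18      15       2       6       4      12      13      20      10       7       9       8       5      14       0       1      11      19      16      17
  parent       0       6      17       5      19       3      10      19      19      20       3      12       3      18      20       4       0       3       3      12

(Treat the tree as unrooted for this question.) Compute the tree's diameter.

BFS from 2 reaches 14 last, at distance 8; BFS from 14 confirms no node is farther.
Path: 2-17-12-3-19-20-0-18-14.

8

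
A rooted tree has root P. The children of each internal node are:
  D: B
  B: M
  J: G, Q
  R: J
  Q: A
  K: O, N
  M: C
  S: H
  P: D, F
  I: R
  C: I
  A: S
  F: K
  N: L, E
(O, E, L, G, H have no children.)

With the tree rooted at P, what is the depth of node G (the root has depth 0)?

8

P → D → B → M → C → I → R → J → G — 8 edges.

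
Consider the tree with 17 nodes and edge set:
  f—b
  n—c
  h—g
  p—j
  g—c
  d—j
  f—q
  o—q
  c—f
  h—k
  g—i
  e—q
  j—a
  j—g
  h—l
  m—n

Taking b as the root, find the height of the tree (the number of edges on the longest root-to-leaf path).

5

The longest root-to-leaf path is b → f → c → g → h → k (5 edges).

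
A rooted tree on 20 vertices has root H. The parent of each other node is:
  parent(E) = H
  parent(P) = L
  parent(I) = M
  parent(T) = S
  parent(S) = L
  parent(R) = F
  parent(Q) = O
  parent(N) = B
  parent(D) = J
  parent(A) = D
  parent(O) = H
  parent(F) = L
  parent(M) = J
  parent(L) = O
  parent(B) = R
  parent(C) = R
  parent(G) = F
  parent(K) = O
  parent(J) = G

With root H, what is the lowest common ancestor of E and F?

H

Ancestors of E (toward the root): E, H.
Ancestors of F: F, L, O, H.
The deepest node appearing in both lists is H.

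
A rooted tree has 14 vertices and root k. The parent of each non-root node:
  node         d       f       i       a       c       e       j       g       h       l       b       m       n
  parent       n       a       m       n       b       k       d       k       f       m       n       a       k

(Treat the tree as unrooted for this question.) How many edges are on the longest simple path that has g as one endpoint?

The node farthest from g is l (h, i also at distance 5), via g–k–n–a–m–l — 5 edges.

5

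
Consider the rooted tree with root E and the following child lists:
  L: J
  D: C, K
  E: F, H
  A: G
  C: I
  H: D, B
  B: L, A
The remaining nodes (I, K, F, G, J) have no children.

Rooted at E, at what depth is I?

4

Climbing from I to the root: I–C–D–H–E. That's 4 steps.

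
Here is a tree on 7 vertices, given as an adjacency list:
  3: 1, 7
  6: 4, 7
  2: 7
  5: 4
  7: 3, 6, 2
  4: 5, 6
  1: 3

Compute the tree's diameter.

Starting from 1, a farthest node is 5 at distance 5.
One longest path: 1 – 3 – 7 – 6 – 4 – 5.
So the diameter is 5.

5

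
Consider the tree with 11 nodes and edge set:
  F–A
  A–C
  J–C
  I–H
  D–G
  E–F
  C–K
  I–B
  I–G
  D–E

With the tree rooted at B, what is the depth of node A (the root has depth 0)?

6

Path from B to A: B → I → G → D → E → F → A, which has 6 edges.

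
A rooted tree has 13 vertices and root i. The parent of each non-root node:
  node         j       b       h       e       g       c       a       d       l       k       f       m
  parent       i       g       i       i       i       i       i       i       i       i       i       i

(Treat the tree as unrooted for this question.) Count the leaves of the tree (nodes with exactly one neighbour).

Exactly 11 nodes have a single neighbour: a, b, c, d, e, f, h, j, k, l, m.

11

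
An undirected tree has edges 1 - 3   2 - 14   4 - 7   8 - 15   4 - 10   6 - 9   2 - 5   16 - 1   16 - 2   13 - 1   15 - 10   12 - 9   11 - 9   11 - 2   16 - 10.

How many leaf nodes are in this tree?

Exactly 8 nodes have a single neighbour: 3, 5, 6, 7, 8, 12, 13, 14.

8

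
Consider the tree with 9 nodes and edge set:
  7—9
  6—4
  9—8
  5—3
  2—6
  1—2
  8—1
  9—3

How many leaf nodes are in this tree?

3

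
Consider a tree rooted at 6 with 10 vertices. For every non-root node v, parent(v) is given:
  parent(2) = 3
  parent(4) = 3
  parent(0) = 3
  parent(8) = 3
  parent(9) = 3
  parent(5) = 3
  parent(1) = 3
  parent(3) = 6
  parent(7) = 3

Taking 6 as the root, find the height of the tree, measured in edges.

The longest root-to-leaf path is 6-3-2 (2 edges).

2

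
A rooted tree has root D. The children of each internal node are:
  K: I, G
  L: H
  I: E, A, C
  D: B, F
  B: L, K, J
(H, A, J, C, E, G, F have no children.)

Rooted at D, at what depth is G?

D–B–K–G — 3 edges.

3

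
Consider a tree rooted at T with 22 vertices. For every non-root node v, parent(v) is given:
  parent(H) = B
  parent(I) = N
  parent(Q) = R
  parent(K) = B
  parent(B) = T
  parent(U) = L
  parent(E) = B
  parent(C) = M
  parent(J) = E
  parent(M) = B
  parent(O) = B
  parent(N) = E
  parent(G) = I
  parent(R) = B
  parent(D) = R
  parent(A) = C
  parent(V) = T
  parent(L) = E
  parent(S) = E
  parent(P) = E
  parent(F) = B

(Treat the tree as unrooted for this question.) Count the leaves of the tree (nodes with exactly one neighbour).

The leaves are A, D, F, G, H, J, K, O, P, Q, S, U, V.
That is 13 leaves.

13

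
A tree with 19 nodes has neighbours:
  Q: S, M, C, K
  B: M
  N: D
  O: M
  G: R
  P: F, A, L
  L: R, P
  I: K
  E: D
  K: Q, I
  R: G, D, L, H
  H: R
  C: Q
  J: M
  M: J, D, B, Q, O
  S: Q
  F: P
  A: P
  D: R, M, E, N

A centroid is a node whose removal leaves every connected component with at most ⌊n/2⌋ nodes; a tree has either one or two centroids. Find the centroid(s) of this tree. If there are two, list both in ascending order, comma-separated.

If D is removed the pieces have sizes 9, 7, 1, 1, all ≤ ⌊19/2⌋ = 9.
No neighbour of D does as well, so D is the unique centroid.

D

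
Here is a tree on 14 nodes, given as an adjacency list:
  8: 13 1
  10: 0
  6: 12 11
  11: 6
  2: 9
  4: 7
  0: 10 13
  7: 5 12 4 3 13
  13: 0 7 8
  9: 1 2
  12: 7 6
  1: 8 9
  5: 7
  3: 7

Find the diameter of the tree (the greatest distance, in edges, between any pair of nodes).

8

BFS from 11 reaches 2 last, at distance 8; BFS from 2 confirms no node is farther.
Path: 11 – 6 – 12 – 7 – 13 – 8 – 1 – 9 – 2.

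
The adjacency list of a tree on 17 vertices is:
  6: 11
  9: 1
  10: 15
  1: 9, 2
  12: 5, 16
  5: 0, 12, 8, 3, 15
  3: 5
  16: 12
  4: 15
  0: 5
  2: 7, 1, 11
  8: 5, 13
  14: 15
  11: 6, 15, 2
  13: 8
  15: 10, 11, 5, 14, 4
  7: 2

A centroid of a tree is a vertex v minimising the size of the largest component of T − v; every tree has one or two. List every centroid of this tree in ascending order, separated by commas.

Removing 15 splits the tree into components of sizes 7, 6, 1, 1, 1; the largest is 7 ≤ ⌊17/2⌋ = 8.
Every other node leaves some component of size > 8, so the centroid is unique.

15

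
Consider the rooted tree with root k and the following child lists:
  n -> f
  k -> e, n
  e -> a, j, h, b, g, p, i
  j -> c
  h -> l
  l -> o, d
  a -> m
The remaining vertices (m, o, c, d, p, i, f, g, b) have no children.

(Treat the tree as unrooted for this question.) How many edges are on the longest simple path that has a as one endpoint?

Distances from a peak at 4, attained at o (d, f also at distance 4).
a-e-h-l-o

4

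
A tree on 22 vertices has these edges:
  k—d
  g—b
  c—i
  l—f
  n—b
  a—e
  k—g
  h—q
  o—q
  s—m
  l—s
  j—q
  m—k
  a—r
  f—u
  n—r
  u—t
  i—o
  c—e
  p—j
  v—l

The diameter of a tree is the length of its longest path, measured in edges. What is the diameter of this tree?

Starting from p, a farthest node is t at distance 18.
One longest path: p – j – q – o – i – c – e – a – r – n – b – g – k – m – s – l – f – u – t.
So the diameter is 18.

18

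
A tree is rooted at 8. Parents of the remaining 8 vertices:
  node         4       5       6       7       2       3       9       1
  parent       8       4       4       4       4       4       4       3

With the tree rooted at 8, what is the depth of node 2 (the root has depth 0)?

2

Climbing from 2 to the root: 2 – 4 – 8. That's 2 steps.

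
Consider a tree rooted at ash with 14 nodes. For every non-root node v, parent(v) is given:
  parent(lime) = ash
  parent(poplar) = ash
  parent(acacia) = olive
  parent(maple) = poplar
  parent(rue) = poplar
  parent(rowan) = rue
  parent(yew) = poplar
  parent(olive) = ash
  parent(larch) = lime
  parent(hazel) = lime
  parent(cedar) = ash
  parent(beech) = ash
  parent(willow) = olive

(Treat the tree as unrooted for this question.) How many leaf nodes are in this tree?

Exactly 9 nodes have a single neighbour: acacia, beech, cedar, hazel, larch, maple, rowan, willow, yew.

9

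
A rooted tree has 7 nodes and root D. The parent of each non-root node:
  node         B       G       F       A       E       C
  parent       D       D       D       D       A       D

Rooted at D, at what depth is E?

2

Climbing from E to the root: E – A – D. That's 2 steps.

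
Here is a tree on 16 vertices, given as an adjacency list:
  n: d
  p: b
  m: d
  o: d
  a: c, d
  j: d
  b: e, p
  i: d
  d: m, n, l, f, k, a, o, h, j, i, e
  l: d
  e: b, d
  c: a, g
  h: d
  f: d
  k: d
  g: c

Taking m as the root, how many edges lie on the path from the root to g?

m – d – a – c – g — 4 edges.

4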